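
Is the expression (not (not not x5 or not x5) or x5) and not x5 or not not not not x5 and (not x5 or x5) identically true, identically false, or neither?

(not (not not x5 or not x5) or x5) and not x5 or not not not not x5 and (not x5 or x5)
= (not x5 and x5 or x5) and not x5 or not not not not x5 and (not x5 or x5)   (De Morgan)
= (not x5 and x5 or x5) and not x5 or not not not not x5   (complement / identity)
= x5 and not x5 or not not not not x5   (complement / identity)
= not not not not x5   (complement / identity)
= not not x5   (double negation)
= x5   (double negation)
This depends on x5, so it is not a constant.

neither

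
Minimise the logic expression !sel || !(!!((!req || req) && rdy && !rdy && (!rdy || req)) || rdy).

!sel || !rdy

!sel || !(!!((!req || req) && rdy && !rdy && (!rdy || req)) || rdy)
= !sel || !((!req || req) && rdy && !rdy && (!rdy || req) || rdy)   (double negation)
= !sel || !(rdy && !rdy && (!rdy || req) || rdy)   (complement / identity)
= !sel || !(rdy && !rdy || rdy)   (absorption)
= !sel || !rdy   (complement / identity)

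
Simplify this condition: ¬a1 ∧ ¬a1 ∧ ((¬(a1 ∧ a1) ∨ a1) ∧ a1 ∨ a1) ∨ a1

¬a1 ∧ ¬a1 ∧ ((¬(a1 ∧ a1) ∨ a1) ∧ a1 ∨ a1) ∨ a1
= ¬a1 ∧ ¬a1 ∧ ((¬a1 ∨ a1) ∧ a1 ∨ a1) ∨ a1   (idempotence)
= ¬a1 ∧ ¬a1 ∧ (a1 ∨ a1) ∨ a1   (complement / identity)
= ¬a1 ∧ (a1 ∨ a1) ∨ a1   (idempotence)
= ¬a1 ∧ a1 ∨ a1   (idempotence)
= a1   (complement / identity)

a1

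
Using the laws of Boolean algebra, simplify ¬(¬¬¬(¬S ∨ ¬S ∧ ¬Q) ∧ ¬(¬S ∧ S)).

¬S

¬(¬¬¬(¬S ∨ ¬S ∧ ¬Q) ∧ ¬(¬S ∧ S))
= ¬(¬¬¬¬S ∧ ¬(¬S ∧ S))   (absorption)
= ¬¬¬S ∨ ¬S ∧ S   (De Morgan)
= ¬¬¬S   (complement / identity)
= ¬S   (double negation)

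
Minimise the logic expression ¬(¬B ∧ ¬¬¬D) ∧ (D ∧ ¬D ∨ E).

(B ∨ D) ∧ E

¬(¬B ∧ ¬¬¬D) ∧ (D ∧ ¬D ∨ E)
= ¬(¬B ∧ ¬¬¬D) ∧ E   (complement / identity)
= ¬(¬B ∧ ¬D) ∧ E   (double negation)
= (B ∨ D) ∧ E   (De Morgan)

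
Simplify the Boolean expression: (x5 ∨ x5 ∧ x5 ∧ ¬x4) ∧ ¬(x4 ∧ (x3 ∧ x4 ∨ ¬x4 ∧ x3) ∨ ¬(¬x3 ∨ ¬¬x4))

x5 ∧ ¬x3

(x5 ∨ x5 ∧ x5 ∧ ¬x4) ∧ ¬(x4 ∧ (x3 ∧ x4 ∨ ¬x4 ∧ x3) ∨ ¬(¬x3 ∨ ¬¬x4))
= (x5 ∨ x5 ∧ x5 ∧ ¬x4) ∧ ¬(x4 ∧ (x3 ∧ x4 ∨ ¬x4 ∧ x3) ∨ x3 ∧ ¬x4)   [De Morgan]
= (x5 ∨ x5 ∧ x5 ∧ ¬x4) ∧ ¬(x4 ∧ x3 ∨ x3 ∧ ¬x4)   [distribution]
= (x5 ∨ x5 ∧ ¬x4) ∧ ¬(x4 ∧ x3 ∨ x3 ∧ ¬x4)   [idempotence]
= (x5 ∨ x5 ∧ ¬x4) ∧ ¬x3   [distribution]
= x5 ∧ ¬x3   [absorption]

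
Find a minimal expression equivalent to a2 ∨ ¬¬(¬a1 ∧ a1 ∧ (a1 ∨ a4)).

a2 ∨ ¬¬(¬a1 ∧ a1 ∧ (a1 ∨ a4))
= a2 ∨ ¬a1 ∧ a1 ∧ (a1 ∨ a4)   (double negation)
= a2 ∨ ¬a1 ∧ a1   (absorption)
= a2   (complement / identity)

a2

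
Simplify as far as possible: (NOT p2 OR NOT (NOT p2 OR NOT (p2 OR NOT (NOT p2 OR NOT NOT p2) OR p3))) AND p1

(NOT p2 OR NOT (NOT p2 OR NOT (p2 OR NOT (NOT p2 OR NOT NOT p2) OR p3))) AND p1
= (NOT p2 OR p2 AND (p2 OR NOT (NOT p2 OR NOT NOT p2) OR p3)) AND p1   (De Morgan)
= (NOT p2 OR p2 AND (p2 OR p2 AND NOT p2 OR p3)) AND p1   (De Morgan)
= (NOT p2 OR p2 AND (p2 OR p3)) AND p1   (complement / identity)
= (NOT p2 OR p2) AND p1   (absorption)
= p1   (complement / identity)

p1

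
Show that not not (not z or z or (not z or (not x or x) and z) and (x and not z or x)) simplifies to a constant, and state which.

not not (not z or z or (not z or (not x or x) and z) and (x and not z or x))
= not not (not z or z or (not z or (not x or x) and z) and x)
= not not (not z or z or (not z or z) and x)
= not not (not z or z)
= not z or z
= True

True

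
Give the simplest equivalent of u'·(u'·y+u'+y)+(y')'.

u'+y

u'·(u'·y+u'+y)+(y')'
= u'·(u'+y)+(y')'   — absorption
= u'+(y')'   — absorption
= u'+y   — double negation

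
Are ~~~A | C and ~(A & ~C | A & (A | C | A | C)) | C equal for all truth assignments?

Yes

E1: ~~~A | C
    = ~A | C
E2: ~(A & ~C | A & (A | C | A | C)) | C
    = ~(A & ~C | A & (A | C)) | C
    = ~(A & ~C | A) | C
    = ~A | C
Both reduce to ~A | C, so they are equivalent.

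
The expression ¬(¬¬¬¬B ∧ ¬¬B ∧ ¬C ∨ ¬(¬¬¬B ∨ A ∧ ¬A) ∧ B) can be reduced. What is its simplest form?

¬(¬¬¬¬B ∧ ¬¬B ∧ ¬C ∨ ¬(¬¬¬B ∨ A ∧ ¬A) ∧ B)
= ¬(¬¬¬¬B ∧ ¬¬B ∧ ¬C ∨ ¬¬¬¬B ∧ B)   — complement / identity
= ¬(¬¬¬¬B ∧ B ∧ ¬C ∨ ¬¬¬¬B ∧ B)   — double negation
= ¬(¬¬¬¬B ∧ B)   — absorption
= ¬(¬¬B ∧ B)   — double negation
= ¬(B ∧ B)   — double negation
= ¬B   — idempotence

¬B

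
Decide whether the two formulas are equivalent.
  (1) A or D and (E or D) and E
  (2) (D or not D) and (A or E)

E1: A or D and (E or D) and E
    = A or D and E   [absorption]
E2: (D or not D) and (A or E)
    = A or E   [complement / identity]
These differ: at A=0, D=0, E=1, E1 = 0 but E2 = 1.

No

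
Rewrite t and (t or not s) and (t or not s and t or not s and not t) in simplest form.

t

t and (t or not s) and (t or not s and t or not s and not t)
= t and (t or not s) and (t or not s)
= t and (t or not s)
= t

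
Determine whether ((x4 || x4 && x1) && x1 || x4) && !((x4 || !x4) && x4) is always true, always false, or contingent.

always false

((x4 || x4 && x1) && x1 || x4) && !((x4 || !x4) && x4)
= (x4 && x1 || x4) && !((x4 || !x4) && x4)   — absorption
= x4 && !((x4 || !x4) && x4)   — absorption
= x4 && !x4   — complement / identity
= false   — complement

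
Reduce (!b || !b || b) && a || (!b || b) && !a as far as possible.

true

(!b || !b || b) && a || (!b || b) && !a
= (!b || b) && a || (!b || b) && !a
= !b || b
= true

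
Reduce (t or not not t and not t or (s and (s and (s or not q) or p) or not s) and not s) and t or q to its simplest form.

t or q

(t or not not t and not t or (s and (s and (s or not q) or p) or not s) and not s) and t or q
= (t or not not t and not t or (s and (s or p) or not s) and not s) and t or q
= (t or not not t and not t or (s or not s) and not s) and t or q
= (t or t and not t or (s or not s) and not s) and t or q
= (t or t and not t or not s) and t or q
= (t or not s) and t or q
= t or q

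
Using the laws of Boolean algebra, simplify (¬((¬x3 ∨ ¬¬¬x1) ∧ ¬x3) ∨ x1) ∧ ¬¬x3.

(¬((¬x3 ∨ ¬¬¬x1) ∧ ¬x3) ∨ x1) ∧ ¬¬x3
= (¬((¬x3 ∨ ¬x1) ∧ ¬x3) ∨ x1) ∧ ¬¬x3   — double negation
= (¬¬x3 ∨ x1) ∧ ¬¬x3   — absorption
= ¬¬x3   — absorption
= x3   — double negation

x3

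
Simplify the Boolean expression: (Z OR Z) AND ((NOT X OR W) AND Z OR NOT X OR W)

(Z OR Z) AND ((NOT X OR W) AND Z OR NOT X OR W)
= (Z OR Z) AND (NOT X OR W)   — absorption
= Z AND (NOT X OR W)   — idempotence

Z AND (NOT X OR W)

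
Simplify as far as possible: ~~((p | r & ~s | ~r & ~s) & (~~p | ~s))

p | ~s

~~((p | r & ~s | ~r & ~s) & (~~p | ~s))
= ~~((p | r & ~s | ~r & ~s) & (p | ~s))   [double negation]
= ~~((p | ~s) & (p | ~s))   [distribution]
= (p | ~s) & (p | ~s)   [double negation]
= p | ~s   [idempotence]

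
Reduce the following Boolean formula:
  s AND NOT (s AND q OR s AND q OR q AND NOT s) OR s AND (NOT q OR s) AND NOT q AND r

s AND NOT q

s AND NOT (s AND q OR s AND q OR q AND NOT s) OR s AND (NOT q OR s) AND NOT q AND r
= s AND NOT (s AND q OR q AND NOT s) OR s AND (NOT q OR s) AND NOT q AND r
= s AND NOT q OR s AND (NOT q OR s) AND NOT q AND r
= s AND NOT q OR s AND NOT q AND r
= s AND NOT q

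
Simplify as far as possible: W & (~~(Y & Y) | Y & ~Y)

W & (~~(Y & Y) | Y & ~Y)
= W & (Y & Y | Y & ~Y)
= W & Y

W & Y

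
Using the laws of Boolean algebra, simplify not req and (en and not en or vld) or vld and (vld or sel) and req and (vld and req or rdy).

not req and (en and not en or vld) or vld and (vld or sel) and req and (vld and req or rdy)
= not req and (en and not en or vld) or vld and req and (vld and req or rdy)   [absorption]
= not req and vld or vld and req and (vld and req or rdy)   [complement / identity]
= not req and vld or vld and req   [absorption]
= vld   [distribution]

vld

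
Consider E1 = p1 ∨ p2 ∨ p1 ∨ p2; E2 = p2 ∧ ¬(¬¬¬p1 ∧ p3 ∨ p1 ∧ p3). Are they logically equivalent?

E1: p1 ∨ p2 ∨ p1 ∨ p2
    = p1 ∨ p2   — idempotence
E2: p2 ∧ ¬(¬¬¬p1 ∧ p3 ∨ p1 ∧ p3)
    = p2 ∧ ¬(¬p1 ∧ p3 ∨ p1 ∧ p3)   — double negation
    = p2 ∧ ¬p3   — distribution
These differ: at p1=1, p2=0, p3=1, E1 = 1 but E2 = 0.

No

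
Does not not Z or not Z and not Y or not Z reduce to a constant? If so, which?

not not Z or not Z and not Y or not Z
= Z or not Z and not Y or not Z   — double negation
= Z or not Z   — absorption
= True   — complement

yes, True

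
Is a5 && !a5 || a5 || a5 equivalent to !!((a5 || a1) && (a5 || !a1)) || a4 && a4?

E1: a5 && !a5 || a5 || a5
    = a5 || a5   (complement / identity)
    = a5   (idempotence)
E2: !!((a5 || a1) && (a5 || !a1)) || a4 && a4
    = !!(a1 && !a1 || a5) || a4 && a4   (distribution)
    = !!a5 || a4 && a4   (complement / identity)
    = !!a5 || a4   (idempotence)
    = a5 || a4   (double negation)
These differ: at a1=0, a4=1, a5=0, E1 = 0 but E2 = 1.

No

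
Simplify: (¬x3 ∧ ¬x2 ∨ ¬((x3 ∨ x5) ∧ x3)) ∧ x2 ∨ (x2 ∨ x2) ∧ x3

(¬x3 ∧ ¬x2 ∨ ¬((x3 ∨ x5) ∧ x3)) ∧ x2 ∨ (x2 ∨ x2) ∧ x3
= (¬x3 ∧ ¬x2 ∨ ¬x3) ∧ x2 ∨ (x2 ∨ x2) ∧ x3   (absorption)
= ¬x3 ∧ x2 ∨ (x2 ∨ x2) ∧ x3   (absorption)
= ¬x3 ∧ x2 ∨ x2 ∧ x3   (idempotence)
= x2   (distribution)

x2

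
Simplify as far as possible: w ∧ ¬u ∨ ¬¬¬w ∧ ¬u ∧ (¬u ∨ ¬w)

¬u

w ∧ ¬u ∨ ¬¬¬w ∧ ¬u ∧ (¬u ∨ ¬w)
= w ∧ ¬u ∨ ¬w ∧ ¬u ∧ (¬u ∨ ¬w)   (double negation)
= w ∧ ¬u ∨ ¬w ∧ ¬u   (absorption)
= ¬u   (distribution)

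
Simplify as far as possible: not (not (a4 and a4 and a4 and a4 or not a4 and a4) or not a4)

not (not (a4 and a4 and a4 and a4 or not a4 and a4) or not a4)
= not (not (a4 and a4 or not a4 and a4) or not a4)   [idempotence]
= not (not a4 or not a4)   [distribution]
= a4 and a4   [De Morgan]
= a4   [idempotence]

a4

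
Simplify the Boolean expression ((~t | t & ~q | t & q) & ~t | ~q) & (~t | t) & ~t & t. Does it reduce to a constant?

0

((~t | t & ~q | t & q) & ~t | ~q) & (~t | t) & ~t & t
= ((~t | t) & ~t | ~q) & (~t | t) & ~t & t
= (~t | t) & ~t & t
= ~t & t
= 0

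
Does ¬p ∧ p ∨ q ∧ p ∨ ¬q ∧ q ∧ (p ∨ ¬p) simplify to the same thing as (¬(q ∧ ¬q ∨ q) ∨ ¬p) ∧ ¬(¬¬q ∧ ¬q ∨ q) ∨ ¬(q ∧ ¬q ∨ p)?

No

E1: ¬p ∧ p ∨ q ∧ p ∨ ¬q ∧ q ∧ (p ∨ ¬p)
    = ¬p ∧ p ∨ q ∧ p ∨ ¬q ∧ q   — complement / identity
    = q ∧ p ∨ ¬q ∧ q   — complement / identity
    = q ∧ p   — complement / identity
E2: (¬(q ∧ ¬q ∨ q) ∨ ¬p) ∧ ¬(¬¬q ∧ ¬q ∨ q) ∨ ¬(q ∧ ¬q ∨ p)
    = (¬(q ∧ ¬q ∨ q) ∨ ¬p) ∧ ¬(q ∧ ¬q ∨ q) ∨ ¬(q ∧ ¬q ∨ p)   — double negation
    = ¬(q ∧ ¬q ∨ q) ∨ ¬(q ∧ ¬q ∨ p)   — absorption
    = ¬(q ∧ ¬q ∨ q) ∨ ¬p   — complement / identity
    = ¬q ∨ ¬p   — complement / identity
These differ: at p=0, q=0, E1 = 0 but E2 = 1.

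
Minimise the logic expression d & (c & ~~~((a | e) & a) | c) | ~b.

d & c | ~b

d & (c & ~~~((a | e) & a) | c) | ~b
= d & (c & ~((a | e) & a) | c) | ~b   (double negation)
= d & (c & ~a | c) | ~b   (absorption)
= d & c | ~b   (absorption)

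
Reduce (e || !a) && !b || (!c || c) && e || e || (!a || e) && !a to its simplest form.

e || !a

(e || !a) && !b || (!c || c) && e || e || (!a || e) && !a
= (e || !a) && !b || (!c || c) && e || e || !a   — absorption
= (e || !a) && !b || e || e || !a   — complement / identity
= (e || !a) && !b || e || !a   — idempotence
= e || !a   — absorption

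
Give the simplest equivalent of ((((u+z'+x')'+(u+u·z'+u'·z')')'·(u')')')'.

((((u+z'+x')'+(u+u·z'+u'·z')')'·(u')')')'
= (((u+z'+x')·(u+u·z'+u'·z')·(u')')')'   [De Morgan]
= (((u+z'+x')·(u+u·z'+u'·z')·u)')'   [double negation]
= (((u+z'+x')·(u+z')·u)')'   [distribution]
= (((u+z')·u)')'   [absorption]
= (u')'   [absorption]
= u   [double negation]

u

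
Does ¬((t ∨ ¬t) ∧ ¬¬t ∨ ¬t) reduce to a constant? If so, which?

yes, False

¬((t ∨ ¬t) ∧ ¬¬t ∨ ¬t)
= ¬(¬¬t ∨ ¬t)
= ¬t ∧ t
= False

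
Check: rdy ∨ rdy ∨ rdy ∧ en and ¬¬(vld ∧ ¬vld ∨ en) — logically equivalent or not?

No

E1: rdy ∨ rdy ∨ rdy ∧ en
    = rdy ∨ rdy   — absorption
    = rdy   — idempotence
E2: ¬¬(vld ∧ ¬vld ∨ en)
    = ¬¬en   — complement / identity
    = en   — double negation
These differ: at en=1, rdy=0, vld=0, E1 = 0 but E2 = 1.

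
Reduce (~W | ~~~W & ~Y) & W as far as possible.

0

(~W | ~~~W & ~Y) & W
= (~W | ~W & ~Y) & W
= ~W & W
= 0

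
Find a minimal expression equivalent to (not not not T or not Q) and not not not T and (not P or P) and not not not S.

not T and not S

(not not not T or not Q) and not not not T and (not P or P) and not not not S
= not not not T and (not P or P) and not not not S   — absorption
= not not not T and (not P or P) and not S   — double negation
= not not not T and not S   — complement / identity
= not T and not S   — double negation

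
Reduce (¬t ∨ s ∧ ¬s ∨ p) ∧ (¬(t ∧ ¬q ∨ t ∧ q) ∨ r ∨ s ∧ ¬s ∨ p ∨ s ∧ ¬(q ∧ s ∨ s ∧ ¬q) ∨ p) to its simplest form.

¬t ∨ p

(¬t ∨ s ∧ ¬s ∨ p) ∧ (¬(t ∧ ¬q ∨ t ∧ q) ∨ r ∨ s ∧ ¬s ∨ p ∨ s ∧ ¬(q ∧ s ∨ s ∧ ¬q) ∨ p)
= (¬t ∨ s ∧ ¬s ∨ p) ∧ (¬(t ∧ ¬q ∨ t ∧ q) ∨ r ∨ s ∧ ¬s ∨ p ∨ s ∧ ¬s ∨ p)   — distribution
= (¬t ∨ s ∧ ¬s ∨ p) ∧ (¬(t ∧ ¬q ∨ t ∧ q) ∨ r ∨ s ∧ ¬s ∨ p)   — idempotence
= (¬t ∨ s ∧ ¬s ∨ p) ∧ (¬t ∨ r ∨ s ∧ ¬s ∨ p)   — distribution
= ¬t ∧ (¬t ∨ r) ∨ s ∧ ¬s ∨ p   — distribution
= ¬t ∧ (¬t ∨ r) ∨ p   — complement / identity
= ¬t ∨ p   — absorption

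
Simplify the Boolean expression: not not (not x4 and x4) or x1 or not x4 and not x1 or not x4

x1 or not x4

not not (not x4 and x4) or x1 or not x4 and not x1 or not x4
= not not (not x4 and x4) or x1 or not x4   — absorption
= not x4 and x4 or x1 or not x4   — double negation
= x1 or not x4   — complement / identity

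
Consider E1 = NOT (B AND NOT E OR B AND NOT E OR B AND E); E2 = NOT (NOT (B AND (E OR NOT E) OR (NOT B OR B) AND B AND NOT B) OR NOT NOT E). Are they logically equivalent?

E1: NOT (B AND NOT E OR B AND NOT E OR B AND E)
    = NOT (B AND NOT E OR B AND E)   (idempotence)
    = NOT B   (distribution)
E2: NOT (NOT (B AND (E OR NOT E) OR (NOT B OR B) AND B AND NOT B) OR NOT NOT E)
    = (B AND (E OR NOT E) OR (NOT B OR B) AND B AND NOT B) AND NOT E   (De Morgan)
    = (B AND (E OR NOT E) OR B AND NOT B) AND NOT E   (complement / identity)
    = B AND (E OR NOT E) AND NOT E   (complement / identity)
    = B AND NOT E   (complement / identity)
These differ: at B=0, E=0, E1 = 1 but E2 = 0.

No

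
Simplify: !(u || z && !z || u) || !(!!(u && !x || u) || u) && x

!(u || z && !z || u) || !(!!(u && !x || u) || u) && x
= !(u || z && !z || u) || !(!!u || u) && x   (absorption)
= !(u || z && !z || u) || !(u || u) && x   (double negation)
= !(u || u) || !(u || u) && x   (complement / identity)
= !(u || u)   (absorption)
= !u   (idempotence)

!u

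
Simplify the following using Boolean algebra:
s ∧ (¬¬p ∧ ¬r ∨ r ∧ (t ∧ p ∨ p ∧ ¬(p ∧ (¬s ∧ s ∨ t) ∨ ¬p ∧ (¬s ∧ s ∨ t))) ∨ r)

s ∧ (¬¬p ∧ ¬r ∨ r ∧ (t ∧ p ∨ p ∧ ¬(p ∧ (¬s ∧ s ∨ t) ∨ ¬p ∧ (¬s ∧ s ∨ t))) ∨ r)
= s ∧ (¬¬p ∧ ¬r ∨ r ∧ (t ∧ p ∨ p ∧ ¬(¬s ∧ s ∨ t)) ∨ r)
= s ∧ (¬¬p ∧ ¬r ∨ r ∧ (t ∧ p ∨ p ∧ ¬t) ∨ r)
= s ∧ (p ∧ ¬r ∨ r ∧ (t ∧ p ∨ p ∧ ¬t) ∨ r)
= s ∧ (p ∧ ¬r ∨ r ∧ p ∨ r)
= s ∧ (p ∨ r)

s ∧ (p ∨ r)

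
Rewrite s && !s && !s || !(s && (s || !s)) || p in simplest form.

s && !s && !s || !(s && (s || !s)) || p
= s && !s && !s || !s || p   [complement / identity]
= s && !s || !s || p   [idempotence]
= !s || p   [complement / identity]

!s || p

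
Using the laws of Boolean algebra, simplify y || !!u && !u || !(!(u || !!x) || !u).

y || !!u && !u || !(!(u || !!x) || !u)
= y || u && !u || !(!(u || !!x) || !u)   [double negation]
= y || !(!(u || !!x) || !u)   [complement / identity]
= y || !(!(u || x) || !u)   [double negation]
= y || (u || x) && u   [De Morgan]
= y || u   [absorption]

y || u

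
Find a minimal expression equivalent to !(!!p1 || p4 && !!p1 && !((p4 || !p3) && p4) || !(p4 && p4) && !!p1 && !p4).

!(!!p1 || p4 && !!p1 && !((p4 || !p3) && p4) || !(p4 && p4) && !!p1 && !p4)
= !(!!p1 || p4 && !!p1 && !((p4 || !p3) && p4) || !p4 && !!p1 && !p4)   [idempotence]
= !(!!p1 || p4 && !!p1 && !p4 || !p4 && !!p1 && !p4)   [absorption]
= !(!!p1 || !!p1 && !p4)   [distribution]
= !!!p1   [absorption]
= !p1   [double negation]

!p1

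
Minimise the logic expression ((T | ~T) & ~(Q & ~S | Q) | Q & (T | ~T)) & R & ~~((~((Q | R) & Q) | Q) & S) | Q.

((T | ~T) & ~(Q & ~S | Q) | Q & (T | ~T)) & R & ~~((~((Q | R) & Q) | Q) & S) | Q
= ((T | ~T) & ~Q | Q & (T | ~T)) & R & ~~((~((Q | R) & Q) | Q) & S) | Q
= (T | ~T) & R & ~~((~((Q | R) & Q) | Q) & S) | Q
= (T | ~T) & R & ~~((~Q | Q) & S) | Q
= (T | ~T) & R & (~Q | Q) & S | Q
= R & (~Q | Q) & S | Q
= R & S | Q

R & S | Q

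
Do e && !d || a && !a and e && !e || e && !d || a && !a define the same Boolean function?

Yes

E1: e && !d || a && !a
    = e && !d
E2: e && !e || e && !d || a && !a
    = e && !d || a && !a
    = e && !d
Both reduce to e && !d, so they are equivalent.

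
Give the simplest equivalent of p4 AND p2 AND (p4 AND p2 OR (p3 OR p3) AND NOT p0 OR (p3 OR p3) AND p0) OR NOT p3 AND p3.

p4 AND p2 AND (p4 AND p2 OR (p3 OR p3) AND NOT p0 OR (p3 OR p3) AND p0) OR NOT p3 AND p3
= p4 AND p2 AND (p4 AND p2 OR p3 OR p3) OR NOT p3 AND p3   [distribution]
= p4 AND p2 AND (p4 AND p2 OR p3) OR NOT p3 AND p3   [idempotence]
= p4 AND p2 AND (p4 AND p2 OR p3)   [complement / identity]
= p4 AND p2   [absorption]

p4 AND p2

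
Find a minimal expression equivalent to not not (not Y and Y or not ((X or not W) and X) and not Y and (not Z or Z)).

not X and not Y

not not (not Y and Y or not ((X or not W) and X) and not Y and (not Z or Z))
= not Y and Y or not ((X or not W) and X) and not Y and (not Z or Z)
= not Y and Y or not X and not Y and (not Z or Z)
= not Y and Y or not X and not Y
= not X and not Y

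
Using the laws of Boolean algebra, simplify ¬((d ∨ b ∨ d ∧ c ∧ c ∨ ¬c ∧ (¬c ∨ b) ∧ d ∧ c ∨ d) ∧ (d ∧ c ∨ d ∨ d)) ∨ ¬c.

¬((d ∨ b ∨ d ∧ c ∧ c ∨ ¬c ∧ (¬c ∨ b) ∧ d ∧ c ∨ d) ∧ (d ∧ c ∨ d ∨ d)) ∨ ¬c
= ¬((d ∨ b ∨ d ∧ c ∧ c ∨ ¬c ∧ d ∧ c ∨ d) ∧ (d ∧ c ∨ d ∨ d)) ∨ ¬c   (absorption)
= ¬((d ∨ b ∨ d ∧ c ∨ d) ∧ (d ∧ c ∨ d ∨ d)) ∨ ¬c   (distribution)
= ¬(d ∧ c ∨ d ∨ (d ∨ b) ∧ d) ∨ ¬c   (distribution)
= ¬(d ∨ (d ∨ b) ∧ d) ∨ ¬c   (absorption)
= ¬(d ∨ d) ∨ ¬c   (absorption)
= ¬d ∨ ¬c   (idempotence)

¬d ∨ ¬c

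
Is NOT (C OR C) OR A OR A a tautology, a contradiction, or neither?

neither

NOT (C OR C) OR A OR A
= NOT C OR A OR A   (idempotence)
= NOT C OR A   (idempotence)
This depends on A, C, so it is not a constant.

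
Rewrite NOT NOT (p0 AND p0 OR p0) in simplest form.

NOT NOT (p0 AND p0 OR p0)
= NOT NOT (p0 OR p0)   [idempotence]
= NOT NOT p0   [idempotence]
= p0   [double negation]

p0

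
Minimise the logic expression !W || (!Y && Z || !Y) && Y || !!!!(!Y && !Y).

!W || (!Y && Z || !Y) && Y || !!!!(!Y && !Y)
= !W || (!Y && Z || !Y) && Y || !!(!Y && !Y)   (double negation)
= !W || !Y && Y || !!(!Y && !Y)   (absorption)
= !W || !Y && Y || !Y && !Y   (double negation)
= !W || !Y   (distribution)

!W || !Y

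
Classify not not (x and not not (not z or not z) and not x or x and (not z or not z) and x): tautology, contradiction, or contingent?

not not (x and not not (not z or not z) and not x or x and (not z or not z) and x)
= not not (x and (not z or not z) and not x or x and (not z or not z) and x)   (double negation)
= not not (x and (not z or not z))   (distribution)
= not not (x and not z)   (idempotence)
= x and not z   (double negation)
This depends on x, z, so it is not a constant.

contingent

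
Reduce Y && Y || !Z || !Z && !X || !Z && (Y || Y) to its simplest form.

Y && Y || !Z || !Z && !X || !Z && (Y || Y)
= Y && Y || !Z || !Z && !X || !Z && Y   [idempotence]
= Y || !Z || !Z && !X || !Z && Y   [idempotence]
= Y || !Z || !Z && Y   [absorption]
= Y || !Z   [absorption]

Y || !Z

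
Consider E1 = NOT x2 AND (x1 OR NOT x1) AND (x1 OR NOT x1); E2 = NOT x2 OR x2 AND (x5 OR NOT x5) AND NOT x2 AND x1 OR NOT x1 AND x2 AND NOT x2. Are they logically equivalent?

Yes

E1: NOT x2 AND (x1 OR NOT x1) AND (x1 OR NOT x1)
    = NOT x2 AND (x1 OR NOT x1)   (idempotence)
    = NOT x2   (complement / identity)
E2: NOT x2 OR x2 AND (x5 OR NOT x5) AND NOT x2 AND x1 OR NOT x1 AND x2 AND NOT x2
    = NOT x2 OR x2 AND NOT x2 AND x1 OR NOT x1 AND x2 AND NOT x2   (complement / identity)
    = NOT x2 OR x2 AND NOT x2   (distribution)
    = NOT x2   (complement / identity)
Both reduce to NOT x2, so they are equivalent.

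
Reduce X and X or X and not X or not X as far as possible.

X and X or X and not X or not X
= X or not X   (distribution)
= True   (complement)

True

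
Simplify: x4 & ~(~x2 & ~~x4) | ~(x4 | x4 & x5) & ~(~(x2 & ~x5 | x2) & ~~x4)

x2 | ~x4

x4 & ~(~x2 & ~~x4) | ~(x4 | x4 & x5) & ~(~(x2 & ~x5 | x2) & ~~x4)
= x4 & ~(~x2 & ~~x4) | ~(x4 | x4 & x5) & ~(~x2 & ~~x4)   [absorption]
= x4 & ~(~x2 & ~~x4) | ~x4 & ~(~x2 & ~~x4)   [absorption]
= ~(~x2 & ~~x4)   [distribution]
= x2 | ~x4   [De Morgan]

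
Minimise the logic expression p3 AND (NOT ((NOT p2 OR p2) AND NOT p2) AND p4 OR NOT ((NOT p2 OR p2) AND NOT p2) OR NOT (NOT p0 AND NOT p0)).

p3 AND (p2 OR p0)

p3 AND (NOT ((NOT p2 OR p2) AND NOT p2) AND p4 OR NOT ((NOT p2 OR p2) AND NOT p2) OR NOT (NOT p0 AND NOT p0))
= p3 AND (NOT ((NOT p2 OR p2) AND NOT p2) OR NOT (NOT p0 AND NOT p0))   — absorption
= p3 AND (NOT NOT p2 OR NOT (NOT p0 AND NOT p0))   — complement / identity
= p3 AND (NOT NOT p2 OR p0 OR p0)   — De Morgan
= p3 AND (p2 OR p0 OR p0)   — double negation
= p3 AND (p2 OR p0)   — idempotence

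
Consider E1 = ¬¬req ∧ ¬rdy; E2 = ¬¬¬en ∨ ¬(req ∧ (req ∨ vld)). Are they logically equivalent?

E1: ¬¬req ∧ ¬rdy
    = req ∧ ¬rdy   — double negation
E2: ¬¬¬en ∨ ¬(req ∧ (req ∨ vld))
    = ¬en ∨ ¬(req ∧ (req ∨ vld))   — double negation
    = ¬en ∨ ¬req   — absorption
These differ: at en=0, rdy=1, req=0, vld=0, E1 = 0 but E2 = 1.

No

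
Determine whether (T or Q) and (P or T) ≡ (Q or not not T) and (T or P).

E1: (T or Q) and (P or T)
    = T or Q and P   — distribution
E2: (Q or not not T) and (T or P)
    = (Q or T) and (T or P)   — double negation
    = T or Q and P   — distribution
Both reduce to T or Q and P, so they are equivalent.

Yes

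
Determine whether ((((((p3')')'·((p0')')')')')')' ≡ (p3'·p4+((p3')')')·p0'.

Yes

E1: ((((((p3')')'·((p0')')')')')')'
    = ((((p3')'+(p0')')')')'   [De Morgan]
    = ((p3')'+(p0')')'   [double negation]
    = p3'·p0'   [De Morgan]
E2: (p3'·p4+((p3')')')·p0'
    = (p3'·p4+p3')·p0'   [double negation]
    = p3'·p0'   [absorption]
Both reduce to p3'·p0', so they are equivalent.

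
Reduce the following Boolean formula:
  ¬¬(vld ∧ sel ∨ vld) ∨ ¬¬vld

¬¬(vld ∧ sel ∨ vld) ∨ ¬¬vld
= ¬¬vld ∨ ¬¬vld   (absorption)
= ¬¬vld   (idempotence)
= vld   (double negation)

vld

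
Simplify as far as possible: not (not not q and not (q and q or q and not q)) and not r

not (not not q and not (q and q or q and not q)) and not r
= not (not not q and not q) and not r   [distribution]
= (not q or q) and not r   [De Morgan]
= not r   [complement / identity]

not r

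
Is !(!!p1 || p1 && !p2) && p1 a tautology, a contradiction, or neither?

contradiction

!(!!p1 || p1 && !p2) && p1
= !(p1 || p1 && !p2) && p1   [double negation]
= !p1 && p1   [absorption]
= false   [complement]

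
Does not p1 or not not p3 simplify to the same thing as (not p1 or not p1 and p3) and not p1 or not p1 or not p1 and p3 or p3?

Yes

E1: not p1 or not not p3
    = not p1 or p3   (double negation)
E2: (not p1 or not p1 and p3) and not p1 or not p1 or not p1 and p3 or p3
    = not p1 or not p1 and p3 or p3   (absorption)
    = not p1 or p3   (absorption)
Both reduce to not p1 or p3, so they are equivalent.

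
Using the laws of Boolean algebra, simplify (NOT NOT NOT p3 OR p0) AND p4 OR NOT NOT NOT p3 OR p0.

NOT p3 OR p0

(NOT NOT NOT p3 OR p0) AND p4 OR NOT NOT NOT p3 OR p0
= NOT NOT NOT p3 OR p0   (absorption)
= NOT p3 OR p0   (double negation)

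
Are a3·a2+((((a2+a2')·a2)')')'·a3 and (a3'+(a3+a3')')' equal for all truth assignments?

Yes

E1: a3·a2+((((a2+a2')·a2)')')'·a3
    = a3·a2+((a2+a2')·a2)'·a3   [double negation]
    = a3·a2+a2'·a3   [complement / identity]
    = a3   [distribution]
E2: (a3'+(a3+a3')')'
    = a3·(a3+a3')   [De Morgan]
    = a3   [complement / identity]
Both reduce to a3, so they are equivalent.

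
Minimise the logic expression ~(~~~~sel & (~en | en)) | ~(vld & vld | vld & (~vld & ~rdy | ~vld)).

~(~~~~sel & (~en | en)) | ~(vld & vld | vld & (~vld & ~rdy | ~vld))
= ~(~~~~sel & (~en | en)) | ~(vld & vld | vld & ~vld)   — absorption
= ~(~~sel & (~en | en)) | ~(vld & vld | vld & ~vld)   — double negation
= ~(~~sel & (~en | en)) | ~vld   — distribution
= ~(sel & (~en | en)) | ~vld   — double negation
= ~sel | ~vld   — complement / identity

~sel | ~vld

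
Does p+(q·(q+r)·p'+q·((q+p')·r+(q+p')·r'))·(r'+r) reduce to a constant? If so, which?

p+(q·(q+r)·p'+q·((q+p')·r+(q+p')·r'))·(r'+r)
= p+(q·(q+r)·p'+q·(q+p'))·(r'+r)   — distribution
= p+(q·p'+q·(q+p'))·(r'+r)   — absorption
= p+(q·p'+q)·(r'+r)   — absorption
= p+q·p'+q   — complement / identity
= p+q   — absorption
This depends on p, q, so it is not a constant.

no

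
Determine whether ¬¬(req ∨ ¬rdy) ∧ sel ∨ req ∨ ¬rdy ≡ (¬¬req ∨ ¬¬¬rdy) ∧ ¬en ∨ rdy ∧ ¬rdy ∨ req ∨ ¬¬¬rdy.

Yes

E1: ¬¬(req ∨ ¬rdy) ∧ sel ∨ req ∨ ¬rdy
    = (req ∨ ¬rdy) ∧ sel ∨ req ∨ ¬rdy   [double negation]
    = req ∨ ¬rdy   [absorption]
E2: (¬¬req ∨ ¬¬¬rdy) ∧ ¬en ∨ rdy ∧ ¬rdy ∨ req ∨ ¬¬¬rdy
    = (req ∨ ¬¬¬rdy) ∧ ¬en ∨ rdy ∧ ¬rdy ∨ req ∨ ¬¬¬rdy   [double negation]
    = (req ∨ ¬¬¬rdy) ∧ ¬en ∨ req ∨ ¬¬¬rdy   [complement / identity]
    = req ∨ ¬¬¬rdy   [absorption]
    = req ∨ ¬rdy   [double negation]
Both reduce to req ∨ ¬rdy, so they are equivalent.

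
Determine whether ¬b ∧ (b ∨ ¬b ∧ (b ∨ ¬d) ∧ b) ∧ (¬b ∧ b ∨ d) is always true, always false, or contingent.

always false

¬b ∧ (b ∨ ¬b ∧ (b ∨ ¬d) ∧ b) ∧ (¬b ∧ b ∨ d)
= ¬b ∧ (b ∨ ¬b ∧ b) ∧ (¬b ∧ b ∨ d)   — absorption
= ¬b ∧ b ∧ (¬b ∧ b ∨ d)   — complement / identity
= ¬b ∧ b   — absorption
= False   — complement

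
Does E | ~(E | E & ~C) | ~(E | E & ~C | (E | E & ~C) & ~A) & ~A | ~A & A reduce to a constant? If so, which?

yes, True

E | ~(E | E & ~C) | ~(E | E & ~C | (E | E & ~C) & ~A) & ~A | ~A & A
= E | ~(E | E & ~C) | ~(E | E & ~C) & ~A | ~A & A   — absorption
= E | ~(E | E & ~C) | ~A & A   — absorption
= E | ~E | ~A & A   — absorption
= E | ~E   — complement / identity
= 1   — complement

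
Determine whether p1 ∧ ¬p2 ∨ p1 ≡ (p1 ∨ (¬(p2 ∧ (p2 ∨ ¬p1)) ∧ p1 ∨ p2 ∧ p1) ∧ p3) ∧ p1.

E1: p1 ∧ ¬p2 ∨ p1
    = p1
E2: (p1 ∨ (¬(p2 ∧ (p2 ∨ ¬p1)) ∧ p1 ∨ p2 ∧ p1) ∧ p3) ∧ p1
    = (p1 ∨ (¬p2 ∧ p1 ∨ p2 ∧ p1) ∧ p3) ∧ p1
    = (p1 ∨ p1 ∧ p3) ∧ p1
    = p1 ∧ p1
    = p1
Both reduce to p1, so they are equivalent.

Yes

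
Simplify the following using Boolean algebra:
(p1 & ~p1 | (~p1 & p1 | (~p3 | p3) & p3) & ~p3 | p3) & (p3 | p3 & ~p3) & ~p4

(p1 & ~p1 | (~p1 & p1 | (~p3 | p3) & p3) & ~p3 | p3) & (p3 | p3 & ~p3) & ~p4
= ((~p1 & p1 | (~p3 | p3) & p3) & ~p3 | p3) & (p3 | p3 & ~p3) & ~p4   — complement / identity
= ((~p1 & p1 | p3) & ~p3 | p3) & (p3 | p3 & ~p3) & ~p4   — complement / identity
= (p3 & ~p3 | p3) & (p3 | p3 & ~p3) & ~p4   — complement / identity
= (p3 & p3 | p3 & ~p3) & ~p4   — distribution
= p3 & ~p4   — distribution

p3 & ~p4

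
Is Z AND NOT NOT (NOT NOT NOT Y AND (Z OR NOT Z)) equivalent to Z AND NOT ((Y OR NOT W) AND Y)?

E1: Z AND NOT NOT (NOT NOT NOT Y AND (Z OR NOT Z))
    = Z AND NOT NOT NOT NOT NOT Y   [complement / identity]
    = Z AND NOT NOT NOT Y   [double negation]
    = Z AND NOT Y   [double negation]
E2: Z AND NOT ((Y OR NOT W) AND Y)
    = Z AND NOT Y   [absorption]
Both reduce to Z AND NOT Y, so they are equivalent.

Yes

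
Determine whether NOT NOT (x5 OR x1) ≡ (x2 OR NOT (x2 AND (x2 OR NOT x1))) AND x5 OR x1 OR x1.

Yes

E1: NOT NOT (x5 OR x1)
    = x5 OR x1   (double negation)
E2: (x2 OR NOT (x2 AND (x2 OR NOT x1))) AND x5 OR x1 OR x1
    = (x2 OR NOT (x2 AND (x2 OR NOT x1))) AND x5 OR x1   (idempotence)
    = (x2 OR NOT x2) AND x5 OR x1   (absorption)
    = x5 OR x1   (complement / identity)
Both reduce to x5 OR x1, so they are equivalent.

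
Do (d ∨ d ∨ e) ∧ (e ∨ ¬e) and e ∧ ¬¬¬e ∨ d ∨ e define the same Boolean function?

Yes

E1: (d ∨ d ∨ e) ∧ (e ∨ ¬e)
    = (d ∨ e) ∧ (e ∨ ¬e)   (idempotence)
    = d ∨ e   (complement / identity)
E2: e ∧ ¬¬¬e ∨ d ∨ e
    = e ∧ ¬e ∨ d ∨ e   (double negation)
    = d ∨ e   (complement / identity)
Both reduce to d ∨ e, so they are equivalent.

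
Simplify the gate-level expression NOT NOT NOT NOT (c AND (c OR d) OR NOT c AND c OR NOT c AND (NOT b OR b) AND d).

c OR d

NOT NOT NOT NOT (c AND (c OR d) OR NOT c AND c OR NOT c AND (NOT b OR b) AND d)
= NOT NOT NOT NOT (c AND (c OR d) OR NOT c AND c OR NOT c AND d)
= NOT NOT NOT NOT (c AND (c OR d) OR (c OR d) AND NOT c)
= NOT NOT (c AND (c OR d) OR (c OR d) AND NOT c)
= NOT NOT (c OR d)
= c OR d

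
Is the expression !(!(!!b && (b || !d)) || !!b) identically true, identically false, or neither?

identically false

!(!(!!b && (b || !d)) || !!b)
= !(!(b && (b || !d)) || !!b)   (double negation)
= b && (b || !d) && !b   (De Morgan)
= b && !b   (absorption)
= false   (complement)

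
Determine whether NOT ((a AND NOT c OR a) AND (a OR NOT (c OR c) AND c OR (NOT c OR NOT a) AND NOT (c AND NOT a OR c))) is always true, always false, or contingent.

NOT ((a AND NOT c OR a) AND (a OR NOT (c OR c) AND c OR (NOT c OR NOT a) AND NOT (c AND NOT a OR c)))
= NOT ((a AND NOT c OR a) AND (a OR NOT c AND c OR (NOT c OR NOT a) AND NOT (c AND NOT a OR c)))   [idempotence]
= NOT ((a AND NOT c OR a) AND (a OR (NOT c OR NOT a) AND NOT (c AND NOT a OR c)))   [complement / identity]
= NOT ((a AND NOT c OR a) AND (a OR (NOT c OR NOT a) AND NOT c))   [absorption]
= NOT ((a AND NOT c OR a) AND (a OR NOT c))   [absorption]
= NOT (a AND (a OR NOT c))   [absorption]
= NOT a   [absorption]
This depends on a, so it is not a constant.

contingent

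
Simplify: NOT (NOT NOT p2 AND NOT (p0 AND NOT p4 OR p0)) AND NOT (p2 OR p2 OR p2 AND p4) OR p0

NOT p2 OR p0

NOT (NOT NOT p2 AND NOT (p0 AND NOT p4 OR p0)) AND NOT (p2 OR p2 OR p2 AND p4) OR p0
= (NOT p2 OR p0 AND NOT p4 OR p0) AND NOT (p2 OR p2 OR p2 AND p4) OR p0   (De Morgan)
= (NOT p2 OR p0 AND NOT p4 OR p0) AND NOT (p2 OR p2) OR p0   (absorption)
= (NOT p2 OR p0) AND NOT (p2 OR p2) OR p0   (absorption)
= (NOT p2 OR p0) AND NOT p2 OR p0   (idempotence)
= NOT p2 OR p0   (absorption)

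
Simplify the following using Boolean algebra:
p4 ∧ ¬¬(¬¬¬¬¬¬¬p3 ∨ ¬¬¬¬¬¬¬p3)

p4 ∧ ¬¬(¬¬¬¬¬¬¬p3 ∨ ¬¬¬¬¬¬¬p3)
= p4 ∧ ¬(¬¬¬¬¬¬p3 ∧ ¬¬¬¬¬¬p3)   — De Morgan
= p4 ∧ ¬¬¬¬¬¬¬p3   — idempotence
= p4 ∧ ¬¬¬¬¬p3   — double negation
= p4 ∧ ¬¬¬p3   — double negation
= p4 ∧ ¬p3   — double negation

p4 ∧ ¬p3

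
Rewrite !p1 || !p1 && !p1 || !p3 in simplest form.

!p1 || !p3

!p1 || !p1 && !p1 || !p3
= !p1 || !p1 || !p3   — idempotence
= !p1 || !p3   — idempotence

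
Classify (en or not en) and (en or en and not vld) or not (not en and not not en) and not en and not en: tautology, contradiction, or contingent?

(en or not en) and (en or en and not vld) or not (not en and not not en) and not en and not en
= (en or not en) and (en or en and not vld) or (en or not en) and not en and not en   — De Morgan
= (en or not en) and (en or en and not vld) or (en or not en) and not en   — idempotence
= (en or not en) and en or (en or not en) and not en   — absorption
= en or not en   — distribution
= True   — complement

tautology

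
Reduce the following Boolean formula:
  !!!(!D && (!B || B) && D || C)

!C

!!!(!D && (!B || B) && D || C)
= !!!(!D && D || C)   (complement / identity)
= !!!C   (complement / identity)
= !C   (double negation)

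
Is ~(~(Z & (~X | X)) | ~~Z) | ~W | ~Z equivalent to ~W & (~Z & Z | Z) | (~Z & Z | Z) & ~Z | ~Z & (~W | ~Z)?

E1: ~(~(Z & (~X | X)) | ~~Z) | ~W | ~Z
    = ~(~Z | ~~Z) | ~W | ~Z   [complement / identity]
    = Z & ~Z | ~W | ~Z   [De Morgan]
    = ~W | ~Z   [complement / identity]
E2: ~W & (~Z & Z | Z) | (~Z & Z | Z) & ~Z | ~Z & (~W | ~Z)
    = (~W | ~Z) & (~Z & Z | Z) | ~Z & (~W | ~Z)   [distribution]
    = (~W | ~Z) & Z | ~Z & (~W | ~Z)   [complement / identity]
    = ~W | ~Z   [distribution]
Both reduce to ~W | ~Z, so they are equivalent.

Yes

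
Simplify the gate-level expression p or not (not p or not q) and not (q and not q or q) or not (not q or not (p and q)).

p

p or not (not p or not q) and not (q and not q or q) or not (not q or not (p and q))
= p or p and q and not (q and not q or q) or not (not q or not (p and q))   — De Morgan
= p or p and q and not (q and not q or q) or q and p and q   — De Morgan
= p or p and q and not q or q and p and q   — complement / identity
= p or p and q   — distribution
= p   — absorption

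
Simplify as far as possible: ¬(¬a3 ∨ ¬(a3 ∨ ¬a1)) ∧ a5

¬(¬a3 ∨ ¬(a3 ∨ ¬a1)) ∧ a5
= a3 ∧ (a3 ∨ ¬a1) ∧ a5   — De Morgan
= a3 ∧ a5   — absorption

a3 ∧ a5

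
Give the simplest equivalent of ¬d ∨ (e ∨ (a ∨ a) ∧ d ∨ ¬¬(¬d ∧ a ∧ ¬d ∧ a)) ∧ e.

¬d ∨ (e ∨ (a ∨ a) ∧ d ∨ ¬¬(¬d ∧ a ∧ ¬d ∧ a)) ∧ e
= ¬d ∨ (e ∨ (a ∨ a) ∧ d ∨ ¬¬(¬d ∧ a)) ∧ e   (idempotence)
= ¬d ∨ (e ∨ a ∧ d ∨ ¬¬(¬d ∧ a)) ∧ e   (idempotence)
= ¬d ∨ (e ∨ a ∧ d ∨ ¬d ∧ a) ∧ e   (double negation)
= ¬d ∨ (e ∨ a) ∧ e   (distribution)
= ¬d ∨ e   (absorption)

¬d ∨ e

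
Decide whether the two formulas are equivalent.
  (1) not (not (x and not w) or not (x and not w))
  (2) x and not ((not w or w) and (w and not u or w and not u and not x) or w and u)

Yes

E1: not (not (x and not w) or not (x and not w))
    = x and not w and x and not w   — De Morgan
    = x and not w   — idempotence
E2: x and not ((not w or w) and (w and not u or w and not u and not x) or w and u)
    = x and not (w and not u or w and not u and not x or w and u)   — complement / identity
    = x and not (w and not u or w and u)   — absorption
    = x and not w   — distribution
Both reduce to x and not w, so they are equivalent.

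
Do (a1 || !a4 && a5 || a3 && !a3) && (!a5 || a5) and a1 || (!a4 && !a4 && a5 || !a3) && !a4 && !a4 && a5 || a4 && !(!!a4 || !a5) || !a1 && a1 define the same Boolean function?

Yes

E1: (a1 || !a4 && a5 || a3 && !a3) && (!a5 || a5)
    = a1 || !a4 && a5 || a3 && !a3   (complement / identity)
    = a1 || !a4 && a5   (complement / identity)
E2: a1 || (!a4 && !a4 && a5 || !a3) && !a4 && !a4 && a5 || a4 && !(!!a4 || !a5) || !a1 && a1
    = a1 || !a4 && !a4 && a5 || a4 && !(!!a4 || !a5) || !a1 && a1   (absorption)
    = a1 || !a4 && !a4 && a5 || a4 && !(!!a4 || !a5)   (complement / identity)
    = a1 || !a4 && !a4 && a5 || a4 && !a4 && a5   (De Morgan)
    = a1 || !a4 && a5   (distribution)
Both reduce to a1 || !a4 && a5, so they are equivalent.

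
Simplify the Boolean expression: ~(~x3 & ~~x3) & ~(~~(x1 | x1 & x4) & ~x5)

~x1 | x5

~(~x3 & ~~x3) & ~(~~(x1 | x1 & x4) & ~x5)
= (x3 | ~x3) & ~(~~(x1 | x1 & x4) & ~x5)   (De Morgan)
= (x3 | ~x3) & (~(x1 | x1 & x4) | x5)   (De Morgan)
= (x3 | ~x3) & (~x1 | x5)   (absorption)
= ~x1 | x5   (complement / identity)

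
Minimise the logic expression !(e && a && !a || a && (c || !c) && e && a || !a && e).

!e

!(e && a && !a || a && (c || !c) && e && a || !a && e)
= !(e && a && !a || a && e && a || !a && e)
= !(e && a || !a && e)
= !e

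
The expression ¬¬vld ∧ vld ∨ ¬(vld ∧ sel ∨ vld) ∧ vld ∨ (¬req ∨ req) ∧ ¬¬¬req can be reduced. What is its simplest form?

¬¬vld ∧ vld ∨ ¬(vld ∧ sel ∨ vld) ∧ vld ∨ (¬req ∨ req) ∧ ¬¬¬req
= ¬¬vld ∧ vld ∨ ¬(vld ∧ sel ∨ vld) ∧ vld ∨ ¬¬¬req   (complement / identity)
= ¬¬vld ∧ vld ∨ ¬vld ∧ vld ∨ ¬¬¬req   (absorption)
= vld ∧ vld ∨ ¬vld ∧ vld ∨ ¬¬¬req   (double negation)
= vld ∧ vld ∨ ¬vld ∧ vld ∨ ¬req   (double negation)
= vld ∨ ¬req   (distribution)

vld ∨ ¬req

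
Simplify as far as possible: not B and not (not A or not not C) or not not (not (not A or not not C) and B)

A and not C

not B and not (not A or not not C) or not not (not (not A or not not C) and B)
= not B and not (not A or not not C) or not (not A or not not C) and B   (double negation)
= not (not A or not not C)   (distribution)
= A and not C   (De Morgan)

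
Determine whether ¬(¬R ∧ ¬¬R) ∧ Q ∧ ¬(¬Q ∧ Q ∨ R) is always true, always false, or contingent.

contingent

¬(¬R ∧ ¬¬R) ∧ Q ∧ ¬(¬Q ∧ Q ∨ R)
= (R ∨ ¬R) ∧ Q ∧ ¬(¬Q ∧ Q ∨ R)
= Q ∧ ¬(¬Q ∧ Q ∨ R)
= Q ∧ ¬R
This depends on Q, R, so it is not a constant.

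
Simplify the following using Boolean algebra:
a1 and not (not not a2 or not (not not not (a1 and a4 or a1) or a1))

a1 and not a2

a1 and not (not not a2 or not (not not not (a1 and a4 or a1) or a1))
= a1 and not (not not a2 or not (not (a1 and a4 or a1) or a1))   — double negation
= a1 and not a2 and (not (a1 and a4 or a1) or a1)   — De Morgan
= a1 and not a2 and (not a1 or a1)   — absorption
= a1 and not a2   — complement / identity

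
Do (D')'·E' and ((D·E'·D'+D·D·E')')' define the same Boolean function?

E1: (D')'·E'
    = D·E'   — double negation
E2: ((D·E'·D'+D·D·E')')'
    = ((D·E')')'   — distribution
    = D·E'   — double negation
Both reduce to D·E', so they are equivalent.

Yes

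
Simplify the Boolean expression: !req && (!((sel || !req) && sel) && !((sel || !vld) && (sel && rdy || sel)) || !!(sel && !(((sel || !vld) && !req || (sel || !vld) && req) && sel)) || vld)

!req && (!((sel || !req) && sel) && !((sel || !vld) && (sel && rdy || sel)) || !!(sel && !(((sel || !vld) && !req || (sel || !vld) && req) && sel)) || vld)
= !req && (!((sel || !req) && sel) && !((sel || !vld) && sel) || !!(sel && !(((sel || !vld) && !req || (sel || !vld) && req) && sel)) || vld)   — absorption
= !req && (!((sel || !req) && sel) && !((sel || !vld) && sel) || sel && !(((sel || !vld) && !req || (sel || !vld) && req) && sel) || vld)   — double negation
= !req && (!sel && !((sel || !vld) && sel) || sel && !(((sel || !vld) && !req || (sel || !vld) && req) && sel) || vld)   — absorption
= !req && (!sel && !((sel || !vld) && sel) || sel && !((sel || !vld) && sel) || vld)   — distribution
= !req && (!((sel || !vld) && sel) || vld)   — distribution
= !req && (!sel || vld)   — absorption

!req && (!sel || vld)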